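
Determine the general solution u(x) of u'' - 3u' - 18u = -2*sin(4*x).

u = -6*cos(4*x)/325 + 17*sin(4*x)/325 + C1*exp(6*x) + C2*exp(-3*x)

Characteristic equation r² - 3r - 18 = 0 factors as (r - 6)(r + 3) = 0, so r = 6, -3.
Hence u_h = C1*exp(6*x) + C2*exp(-3*x).
Try u_p = A*cos(4*x) + B*sin(4*x). Substituting and equating the coefficients of cos(4x) and sin(4x) gives A = -6/325, B = 17/325, so u_p = -6*cos(4*x)/325 + 17*sin(4*x)/325.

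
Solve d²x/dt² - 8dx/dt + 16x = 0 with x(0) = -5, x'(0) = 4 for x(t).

x = -5*exp(4*t) + 24*t*exp(4*t)

Characteristic equation r² - 8r + 16 = 0 has discriminant (-8)² - 4·(16) = 0, so r = 4 is a repeated root.
Hence x_h = (C1 + C2*t)*exp(4*t).
Apply the initial conditions: x(0) = C1 = -5 and x'(0) = C2 + 4*C1 = 4. Solving gives C1 = -5, C2 = 24.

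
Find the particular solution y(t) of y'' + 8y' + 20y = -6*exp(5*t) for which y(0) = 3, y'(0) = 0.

y = -6*exp(5*t)/85 + 261*cos(2*t)*exp(-4*t)/85 + 537*exp(-4*t)*sin(2*t)/85

Characteristic equation r² + 8r + 20 = 0 has discriminant (8)² - 4·(20) = -16 < 0, so r = -4 ± 2i.
Hence y_h = C1*cos(2*t)*exp(-4*t) + C2*exp(-4*t)*sin(2*t).
Try y_p = A*exp(5*t). Substituting into the equation and dividing by exp(5*t) gives A = -6/85, so y_p = -6*exp(5*t)/85.
General solution: y = -6*exp(5*t)/85 + C1*cos(2*t)*exp(-4*t) + C2*exp(-4*t)*sin(2*t).
Apply the initial conditions: y(0) = -6/85 + C1 = 3 and y'(0) = -6/17 - 4*C1 + 2*C2 = 0. Solving gives C1 = 261/85, C2 = 537/85.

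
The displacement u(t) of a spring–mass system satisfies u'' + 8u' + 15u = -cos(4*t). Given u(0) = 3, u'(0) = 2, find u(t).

Characteristic equation r² + 8r + 15 = 0 factors as (r + 5)(r + 3) = 0, so r = -5, -3.
Hence u_h = C1*exp(-5*t) + C2*exp(-3*t).
Try u_p = A*cos(4*t) + B*sin(4*t). Substituting and equating the coefficients of cos(4t) and sin(4t) gives A = 1/1025, B = -32/1025, so u_p = -32*sin(4*t)/1025 + cos(4*t)/1025.
General solution: u = -32*sin(4*t)/1025 + cos(4*t)/1025 + C1*exp(-5*t) + C2*exp(-3*t).
Apply the initial conditions: u(0) = 1/1025 + C1 + C2 = 3 and u'(0) = -128/1025 - 5*C1 - 3*C2 = 2. Solving gives C1 = -228/41, C2 = 214/25.

u = -228*exp(-5*t)/41 - 32*sin(4*t)/1025 + cos(4*t)/1025 + 214*exp(-3*t)/25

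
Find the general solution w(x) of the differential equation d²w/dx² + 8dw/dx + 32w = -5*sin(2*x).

w = -7*sin(2*x)/52 + cos(2*x)/13 + C1*cos(4*x)*exp(-4*x) + C2*exp(-4*x)*sin(4*x)

Characteristic equation r² + 8r + 32 = 0 has discriminant (8)² - 4·(32) = -64 < 0, so r = -4 ± 4i.
Hence w_h = C1*cos(4*x)*exp(-4*x) + C2*exp(-4*x)*sin(4*x).
Try w_p = A*cos(2*x) + B*sin(2*x). Substituting and equating the coefficients of cos(2x) and sin(2x) gives A = 1/13, B = -7/52, so w_p = -7*sin(2*x)/52 + cos(2*x)/13.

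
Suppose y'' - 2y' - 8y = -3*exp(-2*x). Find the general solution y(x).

y = C1*exp(-2*x) + C2*exp(4*x) + x*exp(-2*x)/2

Characteristic equation r² - 2r - 8 = 0 factors as (r + 2)(r - 4) = 0, so r = -2, 4.
Hence y_h = C1*exp(-2*x) + C2*exp(4*x).
Since exp(-2*x) solves the homogeneous equation (r = -2 is a root of multiplicity 1), multiply the trial by x. Try y_p = A*x*exp(-2*x). Substituting into the equation and dividing by exp(-2*x) gives A = 1/2, so y_p = x*exp(-2*x)/2.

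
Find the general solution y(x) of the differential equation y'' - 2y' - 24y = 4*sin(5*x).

y = -196*sin(5*x)/2501 + 40*cos(5*x)/2501 + C1*exp(6*x) + C2*exp(-4*x)

Characteristic equation r² - 2r - 24 = 0 factors as (r - 6)(r + 4) = 0, so r = 6, -4.
Hence y_h = C1*exp(6*x) + C2*exp(-4*x).
Try y_p = A*cos(5*x) + B*sin(5*x). Substituting and equating the coefficients of cos(5x) and sin(5x) gives A = 40/2501, B = -196/2501, so y_p = -196*sin(5*x)/2501 + 40*cos(5*x)/2501.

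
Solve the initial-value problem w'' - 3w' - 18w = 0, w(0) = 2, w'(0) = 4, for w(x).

w = 8*exp(-3*x)/9 + 10*exp(6*x)/9

Characteristic equation r² - 3r - 18 = 0 factors as (r + 3)(r - 6) = 0, so r = -3, 6.
Hence w_h = C1*exp(-3*x) + C2*exp(6*x).
Apply the initial conditions: w(0) = C1 + C2 = 2 and w'(0) = -3*C1 + 6*C2 = 4. Solving gives C1 = 8/9, C2 = 10/9.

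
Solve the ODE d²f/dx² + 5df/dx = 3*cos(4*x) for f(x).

Characteristic equation r² + 5r = 0 factors as (r + 5)r = 0, so r = -5, 0.
Hence f_h = C1*exp(-5*x) + C2.
Try f_p = A*cos(4*x) + B*sin(4*x). Substituting and equating the coefficients of cos(4x) and sin(4x) gives A = -3/41, B = 15/164, so f_p = -3*cos(4*x)/41 + 15*sin(4*x)/164.

f = C2 - 3*cos(4*x)/41 + 15*sin(4*x)/164 + C1*exp(-5*x)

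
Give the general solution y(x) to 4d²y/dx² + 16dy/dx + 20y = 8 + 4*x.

y = 6/25 + x/5 + C1*cos(x)*exp(-2*x) + C2*exp(-2*x)*sin(x)

Divide through by 4: y'' + 4y' + 5y = 2 + x.
Characteristic equation r² + 4r + 5 = 0 has discriminant (4)² - 4·(5) = -4 < 0, so r = -2 ± i.
Hence y_h = C1*cos(x)*exp(-2*x) + C2*exp(-2*x)*sin(x).
For the particular solution try y_p = A0 + A1*x. Substituting and matching coefficients of each power of x gives A0 = 6/25, A1 = 1/5, so y_p = 6/25 + x/5.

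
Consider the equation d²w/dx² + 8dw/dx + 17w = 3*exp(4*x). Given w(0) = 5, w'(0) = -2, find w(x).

Characteristic equation r² + 8r + 17 = 0 has discriminant (8)² - 4·(17) = -4 < 0, so r = -4 ± i.
Hence w_h = C1*cos(x)*exp(-4*x) + C2*exp(-4*x)*sin(x).
Try w_p = A*exp(4*x). Substituting into the equation and dividing by exp(4*x) gives A = 3/65, so w_p = 3*exp(4*x)/65.
General solution: w = 3*exp(4*x)/65 + C1*cos(x)*exp(-4*x) + C2*exp(-4*x)*sin(x).
Apply the initial conditions: w(0) = 3/65 + C1 = 5 and w'(0) = 12/65 + C2 - 4*C1 = -2. Solving gives C1 = 322/65, C2 = 1146/65.

w = 3*exp(4*x)/65 + 322*cos(x)*exp(-4*x)/65 + 1146*exp(-4*x)*sin(x)/65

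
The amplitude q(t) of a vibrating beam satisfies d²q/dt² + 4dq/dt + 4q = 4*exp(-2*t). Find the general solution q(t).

Characteristic equation r² + 4r + 4 = 0 has discriminant (4)² - 4·(4) = 0, so r = -2 is a repeated root.
Hence q_h = (C1 + C2*t)*exp(-2*t).
Since exp(-2*t) solves the homogeneous equation (r = -2 is a root of multiplicity 2), multiply the trial by t^2. Try q_p = A*t^2*exp(-2*t). Substituting into the equation and dividing by exp(-2*t) gives A = 2, so q_p = 2*t^2*exp(-2*t).

q = C1*exp(-2*t) + 2*t**2*exp(-2*t) + C2*t*exp(-2*t)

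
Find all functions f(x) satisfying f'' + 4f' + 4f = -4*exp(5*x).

Characteristic equation r² + 4r + 4 = 0 has discriminant (4)² - 4·(4) = 0, so r = -2 is a repeated root.
Hence f_h = (C1 + C2*x)*exp(-2*x).
Try f_p = A*exp(5*x). Substituting into the equation and dividing by exp(5*x) gives A = -4/49, so f_p = -4*exp(5*x)/49.

f = -4*exp(5*x)/49 + C1*exp(-2*x) + C2*x*exp(-2*x)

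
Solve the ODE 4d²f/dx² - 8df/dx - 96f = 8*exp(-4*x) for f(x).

Divide through by 4: f'' - 2f' - 24f = 2*exp(-4*x).
Characteristic equation r² - 2r - 24 = 0 factors as (r + 4)(r - 6) = 0, so r = -4, 6.
Hence f_h = C1*exp(-4*x) + C2*exp(6*x).
Since exp(-4*x) solves the homogeneous equation (r = -4 is a root of multiplicity 1), multiply the trial by x. Try f_p = A*x*exp(-4*x). Substituting into the equation and dividing by exp(-4*x) gives A = -1/5, so f_p = -x*exp(-4*x)/5.

f = C1*exp(-4*x) + C2*exp(6*x) - x*exp(-4*x)/5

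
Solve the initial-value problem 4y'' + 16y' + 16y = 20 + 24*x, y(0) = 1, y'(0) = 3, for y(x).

y = -1/4 + 3*x/2 + 5*exp(-2*x)/4 + 4*x*exp(-2*x)

Divide through by 4: y'' + 4y' + 4y = 5 + 6*x.
Characteristic equation r² + 4r + 4 = 0 has discriminant (4)² - 4·(4) = 0, so r = -2 is a repeated root.
Hence y_h = (C1 + C2*x)*exp(-2*x).
For the particular solution try y_p = A0 + A1*x. Substituting and matching coefficients of each power of x gives A0 = -1/4, A1 = 3/2, so y_p = -1/4 + 3*x/2.
General solution: y = -1/4 + 3*x/2 + C1*exp(-2*x) + C2*x*exp(-2*x).
Apply the initial conditions: y(0) = -1/4 + C1 = 1 and y'(0) = 3/2 + C2 - 2*C1 = 3. Solving gives C1 = 5/4, C2 = 4.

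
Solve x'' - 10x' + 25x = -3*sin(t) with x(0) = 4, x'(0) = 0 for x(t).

x = -18*sin(t)/169 - 15*cos(t)/338 + 1367*exp(5*t)/338 - 523*t*exp(5*t)/26

Characteristic equation r² - 10r + 25 = 0 has discriminant (-10)² - 4·(25) = 0, so r = 5 is a repeated root.
Hence x_h = (C1 + C2*t)*exp(5*t).
Try x_p = A*cos(t) + B*sin(t). Substituting and equating the coefficients of cos(t) and sin(t) gives A = -15/338, B = -18/169, so x_p = -18*sin(t)/169 - 15*cos(t)/338.
General solution: x = -18*sin(t)/169 - 15*cos(t)/338 + C1*exp(5*t) + C2*t*exp(5*t).
Apply the initial conditions: x(0) = -15/338 + C1 = 4 and x'(0) = -18/169 + C2 + 5*C1 = 0. Solving gives C1 = 1367/338, C2 = -523/26.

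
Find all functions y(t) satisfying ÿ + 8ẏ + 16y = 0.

y = C1*exp(-4*t) + C2*t*exp(-4*t)

Characteristic equation r² + 8r + 16 = 0 has discriminant (8)² - 4·(16) = 0, so r = -4 is a repeated root.
Hence y_h = (C1 + C2*t)*exp(-4*t).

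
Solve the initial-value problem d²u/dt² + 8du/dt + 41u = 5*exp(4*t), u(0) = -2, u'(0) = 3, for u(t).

Characteristic equation r² + 8r + 41 = 0 has discriminant (8)² - 4·(41) = -100 < 0, so r = -4 ± 5i.
Hence u_h = C1*cos(5*t)*exp(-4*t) + C2*exp(-4*t)*sin(5*t).
Try u_p = A*exp(4*t). Substituting into the equation and dividing by exp(4*t) gives A = 5/89, so u_p = 5*exp(4*t)/89.
General solution: u = 5*exp(4*t)/89 + C1*cos(5*t)*exp(-4*t) + C2*exp(-4*t)*sin(5*t).
Apply the initial conditions: u(0) = 5/89 + C1 = -2 and u'(0) = 20/89 - 4*C1 + 5*C2 = 3. Solving gives C1 = -183/89, C2 = -97/89.

u = 5*exp(4*t)/89 - 183*cos(5*t)*exp(-4*t)/89 - 97*exp(-4*t)*sin(5*t)/89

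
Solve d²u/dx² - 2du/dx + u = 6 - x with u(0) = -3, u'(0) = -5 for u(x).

u = 4 - x - 7*exp(x) + 3*x*exp(x)

Characteristic equation r² - 2r + 1 = 0 has discriminant (-2)² - 4·(1) = 0, so r = 1 is a repeated root.
Hence u_h = (C1 + C2*x)*exp(x).
For the particular solution try u_p = A0 + A1*x. Substituting and matching coefficients of each power of x gives A0 = 4, A1 = -1, so u_p = 4 - x.
General solution: u = 4 - x + C1*exp(x) + C2*x*exp(x).
Apply the initial conditions: u(0) = 4 + C1 = -3 and u'(0) = -1 + C1 + C2 = -5. Solving gives C1 = -7, C2 = 3.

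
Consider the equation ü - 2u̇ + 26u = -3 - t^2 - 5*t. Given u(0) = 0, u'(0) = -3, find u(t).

u = -561/4394 - 67*t/338 - t**2/26 - 6436*exp(t)*sin(5*t)/10985 + 561*cos(5*t)*exp(t)/4394

Characteristic equation r² - 2r + 26 = 0 has discriminant (-2)² - 4·(26) = -100 < 0, so r = 1 ± 5i.
Hence u_h = C1*cos(5*t)*exp(t) + C2*exp(t)*sin(5*t).
For the particular solution try u_p = A0 + A1*t + A2*t^2. Substituting and matching coefficients of each power of t gives A0 = -561/4394, A1 = -67/338, A2 = -1/26, so u_p = -561/4394 - 67*t/338 - t^2/26.
General solution: u = -561/4394 - 67*t/338 - t^2/26 + C1*cos(5*t)*exp(t) + C2*exp(t)*sin(5*t).
Apply the initial conditions: u(0) = -561/4394 + C1 = 0 and u'(0) = -67/338 + C1 + 5*C2 = -3. Solving gives C1 = 561/4394, C2 = -6436/10985.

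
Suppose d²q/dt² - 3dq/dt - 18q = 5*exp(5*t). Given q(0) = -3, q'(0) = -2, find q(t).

Characteristic equation r² - 3r - 18 = 0 factors as (r + 3)(r - 6) = 0, so r = -3, 6.
Hence q_h = C1*exp(-3*t) + C2*exp(6*t).
Try q_p = A*exp(5*t). Substituting into the equation and dividing by exp(5*t) gives A = -5/8, so q_p = -5*exp(5*t)/8.
General solution: q = -5*exp(5*t)/8 + C1*exp(-3*t) + C2*exp(6*t).
Apply the initial conditions: q(0) = -5/8 + C1 + C2 = -3 and q'(0) = -25/8 - 3*C1 + 6*C2 = -2. Solving gives C1 = -41/24, C2 = -2/3.

q = -41*exp(-3*t)/24 - 5*exp(5*t)/8 - 2*exp(6*t)/3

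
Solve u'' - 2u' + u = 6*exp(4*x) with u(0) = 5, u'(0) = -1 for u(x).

u = 2*exp(4*x)/3 + 13*exp(x)/3 - 8*x*exp(x)

Characteristic equation r² - 2r + 1 = 0 has discriminant (-2)² - 4·(1) = 0, so r = 1 is a repeated root.
Hence u_h = (C1 + C2*x)*exp(x).
Try u_p = A*exp(4*x). Substituting into the equation and dividing by exp(4*x) gives A = 2/3, so u_p = 2*exp(4*x)/3.
General solution: u = 2*exp(4*x)/3 + C1*exp(x) + C2*x*exp(x).
Apply the initial conditions: u(0) = 2/3 + C1 = 5 and u'(0) = 8/3 + C1 + C2 = -1. Solving gives C1 = 13/3, C2 = -8.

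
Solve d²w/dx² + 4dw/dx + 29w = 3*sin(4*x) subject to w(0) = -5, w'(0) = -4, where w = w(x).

w = -48*cos(4*x)/425 + 39*sin(4*x)/425 - 2077*cos(5*x)*exp(-2*x)/425 - 1202*exp(-2*x)*sin(5*x)/425

Characteristic equation r² + 4r + 29 = 0 has discriminant (4)² - 4·(29) = -100 < 0, so r = -2 ± 5i.
Hence w_h = C1*cos(5*x)*exp(-2*x) + C2*exp(-2*x)*sin(5*x).
Try w_p = A*cos(4*x) + B*sin(4*x). Substituting and equating the coefficients of cos(4x) and sin(4x) gives A = -48/425, B = 39/425, so w_p = -48*cos(4*x)/425 + 39*sin(4*x)/425.
General solution: w = -48*cos(4*x)/425 + 39*sin(4*x)/425 + C1*cos(5*x)*exp(-2*x) + C2*exp(-2*x)*sin(5*x).
Apply the initial conditions: w(0) = -48/425 + C1 = -5 and w'(0) = 156/425 - 2*C1 + 5*C2 = -4. Solving gives C1 = -2077/425, C2 = -1202/425.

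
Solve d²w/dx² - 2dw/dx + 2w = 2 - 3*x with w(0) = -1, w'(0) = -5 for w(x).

w = -1/2 - 3*x/2 - 3*exp(x)*sin(x) - cos(x)*exp(x)/2

Characteristic equation r² - 2r + 2 = 0 has discriminant (-2)² - 4·(2) = -4 < 0, so r = 1 ± i.
Hence w_h = C1*cos(x)*exp(x) + C2*exp(x)*sin(x).
For the particular solution try w_p = A0 + A1*x. Substituting and matching coefficients of each power of x gives A0 = -1/2, A1 = -3/2, so w_p = -1/2 - 3*x/2.
General solution: w = -1/2 - 3*x/2 + C1*cos(x)*exp(x) + C2*exp(x)*sin(x).
Apply the initial conditions: w(0) = -1/2 + C1 = -1 and w'(0) = -3/2 + C1 + C2 = -5. Solving gives C1 = -1/2, C2 = -3.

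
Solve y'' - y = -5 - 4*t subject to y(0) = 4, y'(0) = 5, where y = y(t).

y = 5 - exp(-t) + 4*t

Characteristic equation r² - 1 = 0 factors as (r + 1)(r - 1) = 0, so r = -1, 1.
Hence y_h = C1*exp(-t) + C2*exp(t).
For the particular solution try y_p = A0 + A1*t. Substituting and matching coefficients of each power of t gives A0 = 5, A1 = 4, so y_p = 5 + 4*t.
General solution: y = 5 + 4*t + C1*exp(-t) + C2*exp(t).
Apply the initial conditions: y(0) = 5 + C1 + C2 = 4 and y'(0) = 4 + C2 - C1 = 5. Solving gives C1 = -1, C2 = 0.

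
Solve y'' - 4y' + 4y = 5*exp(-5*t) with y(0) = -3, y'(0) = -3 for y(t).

y = -152*exp(2*t)/49 + 5*exp(-5*t)/49 + 26*t*exp(2*t)/7

Characteristic equation r² - 4r + 4 = 0 has discriminant (-4)² - 4·(4) = 0, so r = 2 is a repeated root.
Hence y_h = (C1 + C2*t)*exp(2*t).
Try y_p = A*exp(-5*t). Substituting into the equation and dividing by exp(-5*t) gives A = 5/49, so y_p = 5*exp(-5*t)/49.
General solution: y = 5*exp(-5*t)/49 + C1*exp(2*t) + C2*t*exp(2*t).
Apply the initial conditions: y(0) = 5/49 + C1 = -3 and y'(0) = -25/49 + C2 + 2*C1 = -3. Solving gives C1 = -152/49, C2 = 26/7.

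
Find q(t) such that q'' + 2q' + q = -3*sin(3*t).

Characteristic equation r² + 2r + 1 = 0 has discriminant (2)² - 4·(1) = 0, so r = -1 is a repeated root.
Hence q_h = (C1 + C2*t)*exp(-t).
Try q_p = A*cos(3*t) + B*sin(3*t). Substituting and equating the coefficients of cos(3t) and sin(3t) gives A = 9/50, B = 6/25, so q_p = 6*sin(3*t)/25 + 9*cos(3*t)/50.

q = 6*sin(3*t)/25 + 9*cos(3*t)/50 + C1*exp(-t) + C2*t*exp(-t)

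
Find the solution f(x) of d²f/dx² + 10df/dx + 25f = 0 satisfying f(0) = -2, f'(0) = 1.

Characteristic equation r² + 10r + 25 = 0 has discriminant (10)² - 4·(25) = 0, so r = -5 is a repeated root.
Hence f_h = (C1 + C2*x)*exp(-5*x).
Apply the initial conditions: f(0) = C1 = -2 and f'(0) = C2 - 5*C1 = 1. Solving gives C1 = -2, C2 = -9.

f = -2*exp(-5*x) - 9*x*exp(-5*x)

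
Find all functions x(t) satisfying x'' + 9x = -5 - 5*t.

Characteristic equation r² + 9 = 0 has discriminant (0)² - 4·(9) = -36 < 0, so r = ± 3i.
Hence x_h = C1*cos(3*t) + C2*sin(3*t).
For the particular solution try x_p = A0 + A1*t. Substituting and matching coefficients of each power of t gives A0 = -5/9, A1 = -5/9, so x_p = -5/9 - 5*t/9.

x = -5/9 - 5*t/9 + C1*cos(3*t) + C2*sin(3*t)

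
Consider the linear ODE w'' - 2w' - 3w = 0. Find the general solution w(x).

Characteristic equation r² - 2r - 3 = 0 factors as (r + 1)(r - 3) = 0, so r = -1, 3.
Hence w_h = C1*exp(-x) + C2*exp(3*x).

w = C1*exp(-x) + C2*exp(3*x)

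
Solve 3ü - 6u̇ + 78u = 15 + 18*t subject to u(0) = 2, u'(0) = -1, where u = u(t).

u = 71/338 + 3*t/13 - 1021*exp(t)*sin(5*t)/1690 + 605*cos(5*t)*exp(t)/338

Divide through by 3: u'' - 2u' + 26u = 5 + 6*t.
Characteristic equation r² - 2r + 26 = 0 has discriminant (-2)² - 4·(26) = -100 < 0, so r = 1 ± 5i.
Hence u_h = C1*cos(5*t)*exp(t) + C2*exp(t)*sin(5*t).
For the particular solution try u_p = A0 + A1*t. Substituting and matching coefficients of each power of t gives A0 = 71/338, A1 = 3/13, so u_p = 71/338 + 3*t/13.
General solution: u = 71/338 + 3*t/13 + C1*cos(5*t)*exp(t) + C2*exp(t)*sin(5*t).
Apply the initial conditions: u(0) = 71/338 + C1 = 2 and u'(0) = 3/13 + C1 + 5*C2 = -1. Solving gives C1 = 605/338, C2 = -1021/1690.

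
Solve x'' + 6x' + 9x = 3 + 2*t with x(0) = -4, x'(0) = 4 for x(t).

Characteristic equation r² + 6r + 9 = 0 has discriminant (6)² - 4·(9) = 0, so r = -3 is a repeated root.
Hence x_h = (C1 + C2*t)*exp(-3*t).
For the particular solution try x_p = A0 + A1*t. Substituting and matching coefficients of each power of t gives A0 = 5/27, A1 = 2/9, so x_p = 5/27 + 2*t/9.
General solution: x = 5/27 + 2*t/9 + C1*exp(-3*t) + C2*t*exp(-3*t).
Apply the initial conditions: x(0) = 5/27 + C1 = -4 and x'(0) = 2/9 + C2 - 3*C1 = 4. Solving gives C1 = -113/27, C2 = -79/9.

x = 5/27 - 113*exp(-3*t)/27 + 2*t/9 - 79*t*exp(-3*t)/9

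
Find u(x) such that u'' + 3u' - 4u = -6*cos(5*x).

u = -45*sin(5*x)/533 + 87*cos(5*x)/533 + C1*exp(-4*x) + C2*exp(x)

Characteristic equation r² + 3r - 4 = 0 factors as (r + 4)(r - 1) = 0, so r = -4, 1.
Hence u_h = C1*exp(-4*x) + C2*exp(x).
Try u_p = A*cos(5*x) + B*sin(5*x). Substituting and equating the coefficients of cos(5x) and sin(5x) gives A = 87/533, B = -45/533, so u_p = -45*sin(5*x)/533 + 87*cos(5*x)/533.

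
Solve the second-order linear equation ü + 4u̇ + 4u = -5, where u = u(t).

Characteristic equation r² + 4r + 4 = 0 has discriminant (4)² - 4·(4) = 0, so r = -2 is a repeated root.
Hence u_h = (C1 + C2*t)*exp(-2*t).
For the particular solution try u_p = A0. Substituting and matching coefficients of each power of t gives A0 = -5/4, so u_p = -5/4.

u = -5/4 + C1*exp(-2*t) + C2*t*exp(-2*t)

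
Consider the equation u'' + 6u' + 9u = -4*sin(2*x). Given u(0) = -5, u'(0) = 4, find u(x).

Characteristic equation r² + 6r + 9 = 0 has discriminant (6)² - 4·(9) = 0, so r = -3 is a repeated root.
Hence u_h = (C1 + C2*x)*exp(-3*x).
Try u_p = A*cos(2*x) + B*sin(2*x). Substituting and equating the coefficients of cos(2x) and sin(2x) gives A = 48/169, B = -20/169, so u_p = -20*sin(2*x)/169 + 48*cos(2*x)/169.
General solution: u = -20*sin(2*x)/169 + 48*cos(2*x)/169 + C1*exp(-3*x) + C2*x*exp(-3*x).
Apply the initial conditions: u(0) = 48/169 + C1 = -5 and u'(0) = -40/169 + C2 - 3*C1 = 4. Solving gives C1 = -893/169, C2 = -151/13.

u = -893*exp(-3*x)/169 - 20*sin(2*x)/169 + 48*cos(2*x)/169 - 151*x*exp(-3*x)/13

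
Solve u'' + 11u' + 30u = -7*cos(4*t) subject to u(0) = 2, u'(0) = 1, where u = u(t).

u = -307*exp(-6*t)/26 - 77*sin(4*t)/533 - 49*cos(4*t)/1066 + 568*exp(-5*t)/41

Characteristic equation r² + 11r + 30 = 0 factors as (r + 6)(r + 5) = 0, so r = -6, -5.
Hence u_h = C1*exp(-6*t) + C2*exp(-5*t).
Try u_p = A*cos(4*t) + B*sin(4*t). Substituting and equating the coefficients of cos(4t) and sin(4t) gives A = -49/1066, B = -77/533, so u_p = -77*sin(4*t)/533 - 49*cos(4*t)/1066.
General solution: u = -77*sin(4*t)/533 - 49*cos(4*t)/1066 + C1*exp(-6*t) + C2*exp(-5*t).
Apply the initial conditions: u(0) = -49/1066 + C1 + C2 = 2 and u'(0) = -308/533 - 6*C1 - 5*C2 = 1. Solving gives C1 = -307/26, C2 = 568/41.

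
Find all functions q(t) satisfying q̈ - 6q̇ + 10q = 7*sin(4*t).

q = -7*sin(4*t)/102 + 14*cos(4*t)/51 + C1*cos(t)*exp(3*t) + C2*exp(3*t)*sin(t)

Characteristic equation r² - 6r + 10 = 0 has discriminant (-6)² - 4·(10) = -4 < 0, so r = 3 ± i.
Hence q_h = C1*cos(t)*exp(3*t) + C2*exp(3*t)*sin(t).
Try q_p = A*cos(4*t) + B*sin(4*t). Substituting and equating the coefficients of cos(4t) and sin(4t) gives A = 14/51, B = -7/102, so q_p = -7*sin(4*t)/102 + 14*cos(4*t)/51.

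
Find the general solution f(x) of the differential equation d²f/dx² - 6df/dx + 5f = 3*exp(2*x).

f = -exp(2*x) + C1*exp(x) + C2*exp(5*x)

Characteristic equation r² - 6r + 5 = 0 factors as (r - 1)(r - 5) = 0, so r = 1, 5.
Hence f_h = C1*exp(x) + C2*exp(5*x).
Try f_p = A*exp(2*x). Substituting into the equation and dividing by exp(2*x) gives A = -1, so f_p = -exp(2*x).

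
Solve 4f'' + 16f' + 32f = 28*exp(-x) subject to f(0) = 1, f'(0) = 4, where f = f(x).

f = 7*exp(-x)/5 - 2*cos(2*x)*exp(-2*x)/5 + 23*exp(-2*x)*sin(2*x)/10

Divide through by 4: f'' + 4f' + 8f = 7*exp(-x).
Characteristic equation r² + 4r + 8 = 0 has discriminant (4)² - 4·(8) = -16 < 0, so r = -2 ± 2i.
Hence f_h = C1*cos(2*x)*exp(-2*x) + C2*exp(-2*x)*sin(2*x).
Try f_p = A*exp(-x). Substituting into the equation and dividing by exp(-x) gives A = 7/5, so f_p = 7*exp(-x)/5.
General solution: f = 7*exp(-x)/5 + C1*cos(2*x)*exp(-2*x) + C2*exp(-2*x)*sin(2*x).
Apply the initial conditions: f(0) = 7/5 + C1 = 1 and f'(0) = -7/5 - 2*C1 + 2*C2 = 4. Solving gives C1 = -2/5, C2 = 23/10.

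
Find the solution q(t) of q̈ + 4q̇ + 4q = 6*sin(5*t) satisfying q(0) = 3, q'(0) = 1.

Characteristic equation r² + 4r + 4 = 0 has discriminant (4)² - 4·(4) = 0, so r = -2 is a repeated root.
Hence q_h = (C1 + C2*t)*exp(-2*t).
Try q_p = A*cos(5*t) + B*sin(5*t). Substituting and equating the coefficients of cos(5t) and sin(5t) gives A = -120/841, B = -126/841, so q_p = -126*sin(5*t)/841 - 120*cos(5*t)/841.
General solution: q = -126*sin(5*t)/841 - 120*cos(5*t)/841 + C1*exp(-2*t) + C2*t*exp(-2*t).
Apply the initial conditions: q(0) = -120/841 + C1 = 3 and q'(0) = -630/841 + C2 - 2*C1 = 1. Solving gives C1 = 2643/841, C2 = 233/29.

q = -126*sin(5*t)/841 - 120*cos(5*t)/841 + 2643*exp(-2*t)/841 + 233*t*exp(-2*t)/29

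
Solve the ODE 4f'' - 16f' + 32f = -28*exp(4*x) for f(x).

f = -7*exp(4*x)/8 + C1*cos(2*x)*exp(2*x) + C2*exp(2*x)*sin(2*x)

Divide through by 4: f'' - 4f' + 8f = -7*exp(4*x).
Characteristic equation r² - 4r + 8 = 0 has discriminant (-4)² - 4·(8) = -16 < 0, so r = 2 ± 2i.
Hence f_h = C1*cos(2*x)*exp(2*x) + C2*exp(2*x)*sin(2*x).
Try f_p = A*exp(4*x). Substituting into the equation and dividing by exp(4*x) gives A = -7/8, so f_p = -7*exp(4*x)/8.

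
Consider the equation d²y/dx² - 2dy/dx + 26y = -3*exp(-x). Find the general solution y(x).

Characteristic equation r² - 2r + 26 = 0 has discriminant (-2)² - 4·(26) = -100 < 0, so r = 1 ± 5i.
Hence y_h = C1*cos(5*x)*exp(x) + C2*exp(x)*sin(5*x).
Try y_p = A*exp(-x). Substituting into the equation and dividing by exp(-x) gives A = -3/29, so y_p = -3*exp(-x)/29.

y = -3*exp(-x)/29 + C1*cos(5*x)*exp(x) + C2*exp(x)*sin(5*x)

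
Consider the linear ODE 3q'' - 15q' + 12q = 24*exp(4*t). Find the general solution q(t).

Divide through by 3: q'' - 5q' + 4q = 8*exp(4*t).
Characteristic equation r² - 5r + 4 = 0 factors as (r - 1)(r - 4) = 0, so r = 1, 4.
Hence q_h = C1*exp(t) + C2*exp(4*t).
Since exp(4*t) solves the homogeneous equation (r = 4 is a root of multiplicity 1), multiply the trial by t. Try q_p = A*t*exp(4*t). Substituting into the equation and dividing by exp(4*t) gives A = 8/3, so q_p = 8*t*exp(4*t)/3.

q = C1*exp(t) + C2*exp(4*t) + 8*t*exp(4*t)/3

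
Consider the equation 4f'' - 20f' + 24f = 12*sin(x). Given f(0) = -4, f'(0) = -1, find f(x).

f = -58*exp(2*x)/5 + 3*cos(x)/10 + 3*sin(x)/10 + 73*exp(3*x)/10

Divide through by 4: f'' - 5f' + 6f = 3*sin(x).
Characteristic equation r² - 5r + 6 = 0 factors as (r - 3)(r - 2) = 0, so r = 3, 2.
Hence f_h = C1*exp(3*x) + C2*exp(2*x).
Try f_p = A*cos(x) + B*sin(x). Substituting and equating the coefficients of cos(x) and sin(x) gives A = 3/10, B = 3/10, so f_p = 3*cos(x)/10 + 3*sin(x)/10.
General solution: f = 3*cos(x)/10 + 3*sin(x)/10 + C1*exp(3*x) + C2*exp(2*x).
Apply the initial conditions: f(0) = 3/10 + C1 + C2 = -4 and f'(0) = 3/10 + 2*C2 + 3*C1 = -1. Solving gives C1 = 73/10, C2 = -58/5.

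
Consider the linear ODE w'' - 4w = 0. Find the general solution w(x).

w = C1*exp(-2*x) + C2*exp(2*x)

Characteristic equation r² - 4 = 0 factors as (r + 2)(r - 2) = 0, so r = -2, 2.
Hence w_h = C1*exp(-2*x) + C2*exp(2*x).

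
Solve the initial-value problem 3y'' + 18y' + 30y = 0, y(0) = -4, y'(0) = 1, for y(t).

y = -11*exp(-3*t)*sin(t) - 4*cos(t)*exp(-3*t)

Divide through by 3: y'' + 6y' + 10y = 0.
Characteristic equation r² + 6r + 10 = 0 has discriminant (6)² - 4·(10) = -4 < 0, so r = -3 ± i.
Hence y_h = C1*cos(t)*exp(-3*t) + C2*exp(-3*t)*sin(t).
Apply the initial conditions: y(0) = C1 = -4 and y'(0) = C2 - 3*C1 = 1. Solving gives C1 = -4, C2 = -11.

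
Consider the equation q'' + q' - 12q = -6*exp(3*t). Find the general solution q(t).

Characteristic equation r² + r - 12 = 0 factors as (r - 3)(r + 4) = 0, so r = 3, -4.
Hence q_h = C1*exp(3*t) + C2*exp(-4*t).
Since exp(3*t) solves the homogeneous equation (r = 3 is a root of multiplicity 1), multiply the trial by t. Try q_p = A*t*exp(3*t). Substituting into the equation and dividing by exp(3*t) gives A = -6/7, so q_p = -6*t*exp(3*t)/7.

q = C1*exp(3*t) + C2*exp(-4*t) - 6*t*exp(3*t)/7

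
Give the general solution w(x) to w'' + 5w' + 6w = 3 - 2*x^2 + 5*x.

w = -59/108 - x**2/3 + 25*x/18 + C1*exp(-2*x) + C2*exp(-3*x)

Characteristic equation r² + 5r + 6 = 0 factors as (r + 2)(r + 3) = 0, so r = -2, -3.
Hence w_h = C1*exp(-2*x) + C2*exp(-3*x).
For the particular solution try w_p = A0 + A1*x + A2*x^2. Substituting and matching coefficients of each power of x gives A0 = -59/108, A1 = 25/18, A2 = -1/3, so w_p = -59/108 - x^2/3 + 25*x/18.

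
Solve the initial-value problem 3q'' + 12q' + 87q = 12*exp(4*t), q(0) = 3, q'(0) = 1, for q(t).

q = 4*exp(4*t)/61 + 179*cos(5*t)*exp(-2*t)/61 + 403*exp(-2*t)*sin(5*t)/305

Divide through by 3: q'' + 4q' + 29q = 4*exp(4*t).
Characteristic equation r² + 4r + 29 = 0 has discriminant (4)² - 4·(29) = -100 < 0, so r = -2 ± 5i.
Hence q_h = C1*cos(5*t)*exp(-2*t) + C2*exp(-2*t)*sin(5*t).
Try q_p = A*exp(4*t). Substituting into the equation and dividing by exp(4*t) gives A = 4/61, so q_p = 4*exp(4*t)/61.
General solution: q = 4*exp(4*t)/61 + C1*cos(5*t)*exp(-2*t) + C2*exp(-2*t)*sin(5*t).
Apply the initial conditions: q(0) = 4/61 + C1 = 3 and q'(0) = 16/61 - 2*C1 + 5*C2 = 1. Solving gives C1 = 179/61, C2 = 403/305.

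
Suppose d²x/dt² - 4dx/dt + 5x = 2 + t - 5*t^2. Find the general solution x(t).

x = -8/25 - t**2 - 7*t/5 + C1*cos(t)*exp(2*t) + C2*exp(2*t)*sin(t)

Characteristic equation r² - 4r + 5 = 0 has discriminant (-4)² - 4·(5) = -4 < 0, so r = 2 ± i.
Hence x_h = C1*cos(t)*exp(2*t) + C2*exp(2*t)*sin(t).
For the particular solution try x_p = A0 + A1*t + A2*t^2. Substituting and matching coefficients of each power of t gives A0 = -8/25, A1 = -7/5, A2 = -1, so x_p = -8/25 - t^2 - 7*t/5.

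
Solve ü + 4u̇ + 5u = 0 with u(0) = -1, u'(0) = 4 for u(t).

u = -cos(t)*exp(-2*t) + 2*exp(-2*t)*sin(t)

Characteristic equation r² + 4r + 5 = 0 has discriminant (4)² - 4·(5) = -4 < 0, so r = -2 ± i.
Hence u_h = C1*cos(t)*exp(-2*t) + C2*exp(-2*t)*sin(t).
Apply the initial conditions: u(0) = C1 = -1 and u'(0) = C2 - 2*C1 = 4. Solving gives C1 = -1, C2 = 2.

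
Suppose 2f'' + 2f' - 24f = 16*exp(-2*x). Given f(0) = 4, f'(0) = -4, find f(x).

Divide through by 2: f'' + f' - 12f = 8*exp(-2*x).
Characteristic equation r² + r - 12 = 0 factors as (r + 4)(r - 3) = 0, so r = -4, 3.
Hence f_h = C1*exp(-4*x) + C2*exp(3*x).
Try f_p = A*exp(-2*x). Substituting into the equation and dividing by exp(-2*x) gives A = -4/5, so f_p = -4*exp(-2*x)/5.
General solution: f = -4*exp(-2*x)/5 + C1*exp(-4*x) + C2*exp(3*x).
Apply the initial conditions: f(0) = -4/5 + C1 + C2 = 4 and f'(0) = 8/5 - 4*C1 + 3*C2 = -4. Solving gives C1 = 20/7, C2 = 68/35.

f = -4*exp(-2*x)/5 + 20*exp(-4*x)/7 + 68*exp(3*x)/35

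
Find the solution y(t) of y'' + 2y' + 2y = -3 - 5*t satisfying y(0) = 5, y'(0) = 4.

Characteristic equation r² + 2r + 2 = 0 has discriminant (2)² - 4·(2) = -4 < 0, so r = -1 ± i.
Hence y_h = C1*cos(t)*exp(-t) + C2*exp(-t)*sin(t).
For the particular solution try y_p = A0 + A1*t. Substituting and matching coefficients of each power of t gives A0 = 1, A1 = -5/2, so y_p = 1 - 5*t/2.
General solution: y = 1 - 5*t/2 + C1*cos(t)*exp(-t) + C2*exp(-t)*sin(t).
Apply the initial conditions: y(0) = 1 + C1 = 5 and y'(0) = -5/2 + C2 - C1 = 4. Solving gives C1 = 4, C2 = 21/2.

y = 1 - 5*t/2 + 4*cos(t)*exp(-t) + 21*exp(-t)*sin(t)/2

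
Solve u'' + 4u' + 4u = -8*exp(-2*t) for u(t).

Characteristic equation r² + 4r + 4 = 0 has discriminant (4)² - 4·(4) = 0, so r = -2 is a repeated root.
Hence u_h = (C1 + C2*t)*exp(-2*t).
Since exp(-2*t) solves the homogeneous equation (r = -2 is a root of multiplicity 2), multiply the trial by t^2. Try u_p = A*t^2*exp(-2*t). Substituting into the equation and dividing by exp(-2*t) gives A = -4, so u_p = -4*t^2*exp(-2*t).

u = C1*exp(-2*t) - 4*t**2*exp(-2*t) + C2*t*exp(-2*t)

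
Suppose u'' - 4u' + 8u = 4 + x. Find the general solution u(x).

u = 9/16 + x/8 + C1*cos(2*x)*exp(2*x) + C2*exp(2*x)*sin(2*x)

Characteristic equation r² - 4r + 8 = 0 has discriminant (-4)² - 4·(8) = -16 < 0, so r = 2 ± 2i.
Hence u_h = C1*cos(2*x)*exp(2*x) + C2*exp(2*x)*sin(2*x).
For the particular solution try u_p = A0 + A1*x. Substituting and matching coefficients of each power of x gives A0 = 9/16, A1 = 1/8, so u_p = 9/16 + x/8.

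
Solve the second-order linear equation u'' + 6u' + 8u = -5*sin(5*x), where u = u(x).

u = 85*sin(5*x)/1189 + 150*cos(5*x)/1189 + C1*exp(-2*x) + C2*exp(-4*x)

Characteristic equation r² + 6r + 8 = 0 factors as (r + 2)(r + 4) = 0, so r = -2, -4.
Hence u_h = C1*exp(-2*x) + C2*exp(-4*x).
Try u_p = A*cos(5*x) + B*sin(5*x). Substituting and equating the coefficients of cos(5x) and sin(5x) gives A = 150/1189, B = 85/1189, so u_p = 85*sin(5*x)/1189 + 150*cos(5*x)/1189.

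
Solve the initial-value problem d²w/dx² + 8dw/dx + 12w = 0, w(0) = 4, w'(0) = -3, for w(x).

w = -5*exp(-6*x)/4 + 21*exp(-2*x)/4

Characteristic equation r² + 8r + 12 = 0 factors as (r + 2)(r + 6) = 0, so r = -2, -6.
Hence w_h = C1*exp(-2*x) + C2*exp(-6*x).
Apply the initial conditions: w(0) = C1 + C2 = 4 and w'(0) = -6*C2 - 2*C1 = -3. Solving gives C1 = 21/4, C2 = -5/4.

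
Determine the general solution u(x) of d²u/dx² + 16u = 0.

Characteristic equation r² + 16 = 0 has discriminant (0)² - 4·(16) = -64 < 0, so r = ± 4i.
Hence u_h = C1*cos(4*x) + C2*sin(4*x).

u = C1*cos(4*x) + C2*sin(4*x)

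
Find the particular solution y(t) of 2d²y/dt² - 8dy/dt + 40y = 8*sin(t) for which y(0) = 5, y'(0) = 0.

y = 16*cos(t)/377 + 76*sin(t)/377 - 1907*exp(2*t)*sin(4*t)/754 + 1869*cos(4*t)*exp(2*t)/377

Divide through by 2: y'' - 4y' + 20y = 4*sin(t).
Characteristic equation r² - 4r + 20 = 0 has discriminant (-4)² - 4·(20) = -64 < 0, so r = 2 ± 4i.
Hence y_h = C1*cos(4*t)*exp(2*t) + C2*exp(2*t)*sin(4*t).
Try y_p = A*cos(t) + B*sin(t). Substituting and equating the coefficients of cos(t) and sin(t) gives A = 16/377, B = 76/377, so y_p = 16*cos(t)/377 + 76*sin(t)/377.
General solution: y = 16*cos(t)/377 + 76*sin(t)/377 + C1*cos(4*t)*exp(2*t) + C2*exp(2*t)*sin(4*t).
Apply the initial conditions: y(0) = 16/377 + C1 = 5 and y'(0) = 76/377 + 2*C1 + 4*C2 = 0. Solving gives C1 = 1869/377, C2 = -1907/754.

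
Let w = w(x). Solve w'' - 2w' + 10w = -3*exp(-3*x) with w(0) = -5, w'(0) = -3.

Characteristic equation r² - 2r + 10 = 0 has discriminant (-2)² - 4·(10) = -36 < 0, so r = 1 ± 3i.
Hence w_h = C1*cos(3*x)*exp(x) + C2*exp(x)*sin(3*x).
Try w_p = A*exp(-3*x). Substituting into the equation and dividing by exp(-3*x) gives A = -3/25, so w_p = -3*exp(-3*x)/25.
General solution: w = -3*exp(-3*x)/25 + C1*cos(3*x)*exp(x) + C2*exp(x)*sin(3*x).
Apply the initial conditions: w(0) = -3/25 + C1 = -5 and w'(0) = 9/25 + C1 + 3*C2 = -3. Solving gives C1 = -122/25, C2 = 38/75.

w = -3*exp(-3*x)/25 - 122*cos(3*x)*exp(x)/25 + 38*exp(x)*sin(3*x)/75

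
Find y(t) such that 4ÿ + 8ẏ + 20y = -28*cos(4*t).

y = -56*sin(4*t)/185 + 77*cos(4*t)/185 + C1*cos(2*t)*exp(-t) + C2*exp(-t)*sin(2*t)

Divide through by 4: y'' + 2y' + 5y = -7*cos(4*t).
Characteristic equation r² + 2r + 5 = 0 has discriminant (2)² - 4·(5) = -16 < 0, so r = -1 ± 2i.
Hence y_h = C1*cos(2*t)*exp(-t) + C2*exp(-t)*sin(2*t).
Try y_p = A*cos(4*t) + B*sin(4*t). Substituting and equating the coefficients of cos(4t) and sin(4t) gives A = 77/185, B = -56/185, so y_p = -56*sin(4*t)/185 + 77*cos(4*t)/185.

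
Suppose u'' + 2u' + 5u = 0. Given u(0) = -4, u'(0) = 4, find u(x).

u = -4*cos(2*x)*exp(-x)

Characteristic equation r² + 2r + 5 = 0 has discriminant (2)² - 4·(5) = -16 < 0, so r = -1 ± 2i.
Hence u_h = C1*cos(2*x)*exp(-x) + C2*exp(-x)*sin(2*x).
Apply the initial conditions: u(0) = C1 = -4 and u'(0) = -C1 + 2*C2 = 4. Solving gives C1 = -4, C2 = 0.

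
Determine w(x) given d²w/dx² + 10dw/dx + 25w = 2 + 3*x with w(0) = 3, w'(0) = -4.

Characteristic equation r² + 10r + 25 = 0 has discriminant (10)² - 4·(25) = 0, so r = -5 is a repeated root.
Hence w_h = (C1 + C2*x)*exp(-5*x).
For the particular solution try w_p = A0 + A1*x. Substituting and matching coefficients of each power of x gives A0 = 4/125, A1 = 3/25, so w_p = 4/125 + 3*x/25.
General solution: w = 4/125 + 3*x/25 + C1*exp(-5*x) + C2*x*exp(-5*x).
Apply the initial conditions: w(0) = 4/125 + C1 = 3 and w'(0) = 3/25 + C2 - 5*C1 = -4. Solving gives C1 = 371/125, C2 = 268/25.

w = 4/125 + 3*x/25 + 371*exp(-5*x)/125 + 268*x*exp(-5*x)/25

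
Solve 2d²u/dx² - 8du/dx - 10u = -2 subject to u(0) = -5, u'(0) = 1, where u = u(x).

u = 1/5 - 9*exp(-x)/2 - 7*exp(5*x)/10

Divide through by 2: u'' - 4u' - 5u = -1.
Characteristic equation r² - 4r - 5 = 0 factors as (r - 5)(r + 1) = 0, so r = 5, -1.
Hence u_h = C1*exp(5*x) + C2*exp(-x).
For the particular solution try u_p = A0. Substituting and matching coefficients of each power of x gives A0 = 1/5, so u_p = 1/5.
General solution: u = 1/5 + C1*exp(5*x) + C2*exp(-x).
Apply the initial conditions: u(0) = 1/5 + C1 + C2 = -5 and u'(0) = -C2 + 5*C1 = 1. Solving gives C1 = -7/10, C2 = -9/2.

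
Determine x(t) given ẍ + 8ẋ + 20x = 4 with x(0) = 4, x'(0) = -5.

Characteristic equation r² + 8r + 20 = 0 has discriminant (8)² - 4·(20) = -16 < 0, so r = -4 ± 2i.
Hence x_h = C1*cos(2*t)*exp(-4*t) + C2*exp(-4*t)*sin(2*t).
For the particular solution try x_p = A0. Substituting and matching coefficients of each power of t gives A0 = 1/5, so x_p = 1/5.
General solution: x = 1/5 + C1*cos(2*t)*exp(-4*t) + C2*exp(-4*t)*sin(2*t).
Apply the initial conditions: x(0) = 1/5 + C1 = 4 and x'(0) = -4*C1 + 2*C2 = -5. Solving gives C1 = 19/5, C2 = 51/10.

x = 1/5 + 19*cos(2*t)*exp(-4*t)/5 + 51*exp(-4*t)*sin(2*t)/10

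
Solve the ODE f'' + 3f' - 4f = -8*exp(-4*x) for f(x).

f = C1*exp(x) + C2*exp(-4*x) + 8*x*exp(-4*x)/5

Characteristic equation r² + 3r - 4 = 0 factors as (r - 1)(r + 4) = 0, so r = 1, -4.
Hence f_h = C1*exp(x) + C2*exp(-4*x).
Since exp(-4*x) solves the homogeneous equation (r = -4 is a root of multiplicity 1), multiply the trial by x. Try f_p = A*x*exp(-4*x). Substituting into the equation and dividing by exp(-4*x) gives A = 8/5, so f_p = 8*x*exp(-4*x)/5.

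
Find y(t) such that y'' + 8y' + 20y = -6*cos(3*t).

y = -144*sin(3*t)/697 - 66*cos(3*t)/697 + C1*cos(2*t)*exp(-4*t) + C2*exp(-4*t)*sin(2*t)

Characteristic equation r² + 8r + 20 = 0 has discriminant (8)² - 4·(20) = -16 < 0, so r = -4 ± 2i.
Hence y_h = C1*cos(2*t)*exp(-4*t) + C2*exp(-4*t)*sin(2*t).
Try y_p = A*cos(3*t) + B*sin(3*t). Substituting and equating the coefficients of cos(3t) and sin(3t) gives A = -66/697, B = -144/697, so y_p = -144*sin(3*t)/697 - 66*cos(3*t)/697.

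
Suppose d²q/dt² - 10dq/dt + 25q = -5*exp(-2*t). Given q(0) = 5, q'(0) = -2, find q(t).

Characteristic equation r² - 10r + 25 = 0 has discriminant (-10)² - 4·(25) = 0, so r = 5 is a repeated root.
Hence q_h = (C1 + C2*t)*exp(5*t).
Try q_p = A*exp(-2*t). Substituting into the equation and dividing by exp(-2*t) gives A = -5/49, so q_p = -5*exp(-2*t)/49.
General solution: q = -5*exp(-2*t)/49 + C1*exp(5*t) + C2*t*exp(5*t).
Apply the initial conditions: q(0) = -5/49 + C1 = 5 and q'(0) = 10/49 + C2 + 5*C1 = -2. Solving gives C1 = 250/49, C2 = -194/7.

q = -5*exp(-2*t)/49 + 250*exp(5*t)/49 - 194*t*exp(5*t)/7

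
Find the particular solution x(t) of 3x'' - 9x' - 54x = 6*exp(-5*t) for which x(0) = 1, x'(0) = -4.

Divide through by 3: x'' - 3x' - 18x = 2*exp(-5*t).
Characteristic equation r² - 3r - 18 = 0 factors as (r - 6)(r + 3) = 0, so r = 6, -3.
Hence x_h = C1*exp(6*t) + C2*exp(-3*t).
Try x_p = A*exp(-5*t). Substituting into the equation and dividing by exp(-5*t) gives A = 1/11, so x_p = exp(-5*t)/11.
General solution: x = exp(-5*t)/11 + C1*exp(6*t) + C2*exp(-3*t).
Apply the initial conditions: x(0) = 1/11 + C1 + C2 = 1 and x'(0) = -5/11 - 3*C2 + 6*C1 = -4. Solving gives C1 = -1/11, C2 = 1.

x = -exp(6*t)/11 + exp(-5*t)/11 + exp(-3*t)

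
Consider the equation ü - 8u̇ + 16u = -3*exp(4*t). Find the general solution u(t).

u = C1*exp(4*t) - 3*t**2*exp(4*t)/2 + C2*t*exp(4*t)

Characteristic equation r² - 8r + 16 = 0 has discriminant (-8)² - 4·(16) = 0, so r = 4 is a repeated root.
Hence u_h = (C1 + C2*t)*exp(4*t).
Since exp(4*t) solves the homogeneous equation (r = 4 is a root of multiplicity 2), multiply the trial by t^2. Try u_p = A*t^2*exp(4*t). Substituting into the equation and dividing by exp(4*t) gives A = -3/2, so u_p = -3*t^2*exp(4*t)/2.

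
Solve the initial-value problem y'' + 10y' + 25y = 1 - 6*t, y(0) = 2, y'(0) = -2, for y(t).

y = 17/125 - 6*t/25 + 233*exp(-5*t)/125 + 189*t*exp(-5*t)/25

Characteristic equation r² + 10r + 25 = 0 has discriminant (10)² - 4·(25) = 0, so r = -5 is a repeated root.
Hence y_h = (C1 + C2*t)*exp(-5*t).
For the particular solution try y_p = A0 + A1*t. Substituting and matching coefficients of each power of t gives A0 = 17/125, A1 = -6/25, so y_p = 17/125 - 6*t/25.
General solution: y = 17/125 - 6*t/25 + C1*exp(-5*t) + C2*t*exp(-5*t).
Apply the initial conditions: y(0) = 17/125 + C1 = 2 and y'(0) = -6/25 + C2 - 5*C1 = -2. Solving gives C1 = 233/125, C2 = 189/25.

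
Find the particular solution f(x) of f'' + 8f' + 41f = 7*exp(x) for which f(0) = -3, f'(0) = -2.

f = 7*exp(x)/50 - 157*cos(5*x)*exp(-4*x)/50 - 147*exp(-4*x)*sin(5*x)/50

Characteristic equation r² + 8r + 41 = 0 has discriminant (8)² - 4·(41) = -100 < 0, so r = -4 ± 5i.
Hence f_h = C1*cos(5*x)*exp(-4*x) + C2*exp(-4*x)*sin(5*x).
Try f_p = A*exp(x). Substituting into the equation and dividing by exp(x) gives A = 7/50, so f_p = 7*exp(x)/50.
General solution: f = 7*exp(x)/50 + C1*cos(5*x)*exp(-4*x) + C2*exp(-4*x)*sin(5*x).
Apply the initial conditions: f(0) = 7/50 + C1 = -3 and f'(0) = 7/50 - 4*C1 + 5*C2 = -2. Solving gives C1 = -157/50, C2 = -147/50.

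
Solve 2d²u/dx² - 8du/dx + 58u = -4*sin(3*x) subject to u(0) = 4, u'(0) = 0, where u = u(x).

u = -5*sin(3*x)/68 - 3*cos(3*x)/68 - 107*exp(2*x)*sin(5*x)/68 + 275*cos(5*x)*exp(2*x)/68

Divide through by 2: u'' - 4u' + 29u = -2*sin(3*x).
Characteristic equation r² - 4r + 29 = 0 has discriminant (-4)² - 4·(29) = -100 < 0, so r = 2 ± 5i.
Hence u_h = C1*cos(5*x)*exp(2*x) + C2*exp(2*x)*sin(5*x).
Try u_p = A*cos(3*x) + B*sin(3*x). Substituting and equating the coefficients of cos(3x) and sin(3x) gives A = -3/68, B = -5/68, so u_p = -5*sin(3*x)/68 - 3*cos(3*x)/68.
General solution: u = -5*sin(3*x)/68 - 3*cos(3*x)/68 + C1*cos(5*x)*exp(2*x) + C2*exp(2*x)*sin(5*x).
Apply the initial conditions: u(0) = -3/68 + C1 = 4 and u'(0) = -15/68 + 2*C1 + 5*C2 = 0. Solving gives C1 = 275/68, C2 = -107/68.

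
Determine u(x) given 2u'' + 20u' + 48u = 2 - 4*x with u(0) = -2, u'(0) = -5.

Divide through by 2: u'' + 10u' + 24u = 1 - 2*x.
Characteristic equation r² + 10r + 24 = 0 factors as (r + 4)(r + 6) = 0, so r = -4, -6.
Hence u_h = C1*exp(-4*x) + C2*exp(-6*x).
For the particular solution try u_p = A0 + A1*x. Substituting and matching coefficients of each power of x gives A0 = 11/144, A1 = -1/12, so u_p = 11/144 - x/12.
General solution: u = 11/144 - x/12 + C1*exp(-4*x) + C2*exp(-6*x).
Apply the initial conditions: u(0) = 11/144 + C1 + C2 = -2 and u'(0) = -1/12 - 6*C2 - 4*C1 = -5. Solving gives C1 = -139/16, C2 = 119/18.

u = 11/144 - 139*exp(-4*x)/16 - x/12 + 119*exp(-6*x)/18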